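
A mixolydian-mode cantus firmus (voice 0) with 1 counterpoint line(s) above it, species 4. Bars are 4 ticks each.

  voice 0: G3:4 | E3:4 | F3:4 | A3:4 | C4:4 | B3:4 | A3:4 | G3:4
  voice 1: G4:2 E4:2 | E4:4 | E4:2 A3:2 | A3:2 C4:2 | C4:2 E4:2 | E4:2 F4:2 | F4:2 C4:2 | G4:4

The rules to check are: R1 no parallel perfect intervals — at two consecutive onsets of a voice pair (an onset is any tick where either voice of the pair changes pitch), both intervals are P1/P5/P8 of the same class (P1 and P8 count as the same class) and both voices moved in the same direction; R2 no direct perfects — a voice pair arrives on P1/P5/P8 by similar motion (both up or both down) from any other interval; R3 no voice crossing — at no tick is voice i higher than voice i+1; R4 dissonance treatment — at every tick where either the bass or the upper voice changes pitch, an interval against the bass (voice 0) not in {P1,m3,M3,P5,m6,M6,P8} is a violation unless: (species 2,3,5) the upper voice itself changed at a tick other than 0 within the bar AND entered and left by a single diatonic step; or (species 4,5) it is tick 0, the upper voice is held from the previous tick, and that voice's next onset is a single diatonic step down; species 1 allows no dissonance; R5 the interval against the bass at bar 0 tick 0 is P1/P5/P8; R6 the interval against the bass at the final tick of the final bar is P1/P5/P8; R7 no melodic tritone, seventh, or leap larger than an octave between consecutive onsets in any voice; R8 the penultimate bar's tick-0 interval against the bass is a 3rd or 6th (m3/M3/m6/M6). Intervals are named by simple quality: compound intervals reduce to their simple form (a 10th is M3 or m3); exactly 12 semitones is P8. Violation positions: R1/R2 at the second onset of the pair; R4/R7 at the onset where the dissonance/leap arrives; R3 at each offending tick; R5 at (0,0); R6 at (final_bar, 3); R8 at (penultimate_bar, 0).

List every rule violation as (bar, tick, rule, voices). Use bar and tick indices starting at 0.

(2, 0, R4, (0, 1))
(5, 0, R4, (0, 1))
(5, 2, R4, (0, 1))

bar 0: v0=G3 v1=G4 downbeat P8
bar 1: v0=E3 v1=E4 downbeat P8
bar 2: v0=F3 v1=E4 downbeat M7
bar 3: v0=A3 v1=A3 downbeat P1
bar 4: v0=C4 v1=C4 downbeat P1
bar 5: v0=B3 v1=E4 downbeat P4
bar 6: v0=A3 v1=F4 downbeat m6
bar 7: v0=G3 v1=G4 downbeat P8
  -> R4 @ bar 2 tick 0 v(0, 1): F3/E4 M7 untreated
  -> R4 @ bar 5 tick 0 v(0, 1): B3/E4 P4 untreated
  -> R4 @ bar 5 tick 2 v(0, 1): B3/F4 TT untreated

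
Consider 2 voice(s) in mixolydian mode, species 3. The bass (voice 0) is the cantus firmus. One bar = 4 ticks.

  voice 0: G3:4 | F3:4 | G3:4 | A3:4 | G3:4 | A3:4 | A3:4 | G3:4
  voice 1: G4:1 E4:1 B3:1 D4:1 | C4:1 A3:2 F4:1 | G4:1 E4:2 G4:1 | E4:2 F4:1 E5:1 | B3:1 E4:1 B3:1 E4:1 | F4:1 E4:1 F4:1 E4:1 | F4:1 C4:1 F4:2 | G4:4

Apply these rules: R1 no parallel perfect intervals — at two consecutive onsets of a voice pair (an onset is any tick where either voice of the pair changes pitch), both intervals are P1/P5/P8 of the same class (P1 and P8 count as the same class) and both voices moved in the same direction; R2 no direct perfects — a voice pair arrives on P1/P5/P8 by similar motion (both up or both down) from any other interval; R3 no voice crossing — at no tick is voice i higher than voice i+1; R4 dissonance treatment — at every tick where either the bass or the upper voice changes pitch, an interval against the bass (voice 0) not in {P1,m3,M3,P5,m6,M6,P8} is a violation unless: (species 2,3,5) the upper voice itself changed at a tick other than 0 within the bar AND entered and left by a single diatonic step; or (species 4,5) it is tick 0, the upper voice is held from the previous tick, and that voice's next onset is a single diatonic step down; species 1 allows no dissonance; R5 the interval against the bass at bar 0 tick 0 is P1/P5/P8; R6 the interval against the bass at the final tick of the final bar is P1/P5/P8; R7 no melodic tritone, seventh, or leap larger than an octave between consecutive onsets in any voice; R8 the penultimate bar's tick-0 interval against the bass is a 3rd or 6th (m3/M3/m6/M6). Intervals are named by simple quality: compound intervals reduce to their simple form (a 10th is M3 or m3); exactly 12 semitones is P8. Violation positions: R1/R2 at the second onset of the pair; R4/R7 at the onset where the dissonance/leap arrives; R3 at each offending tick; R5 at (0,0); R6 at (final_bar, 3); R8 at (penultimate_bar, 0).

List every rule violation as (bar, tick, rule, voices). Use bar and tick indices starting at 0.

(1, 0, R1, (0, 1))
(2, 0, R1, (0, 1))
(3, 3, R7, (1,))
(4, 0, R7, (1,))

bar 0: v0=G3 v1=G4 downbeat P8
bar 1: v0=F3 v1=C4 downbeat P5
bar 2: v0=G3 v1=G4 downbeat P8
bar 3: v0=A3 v1=E4 downbeat P5
bar 4: v0=G3 v1=B3 downbeat M3
bar 5: v0=A3 v1=F4 downbeat m6
bar 6: v0=A3 v1=F4 downbeat m6
bar 7: v0=G3 v1=G4 downbeat P8
  -> R1 @ bar 1 tick 0 v(0, 1): G3/D4 P5 -> F3/C4 P5 similar
  -> R1 @ bar 2 tick 0 v(0, 1): F3/F4 P8 -> G3/G4 P8 similar
  -> R7 @ bar 3 tick 3 v(1,): F4->E5 leap 11st
  -> R7 @ bar 4 tick 0 v(1,): E5->B3 leap 17st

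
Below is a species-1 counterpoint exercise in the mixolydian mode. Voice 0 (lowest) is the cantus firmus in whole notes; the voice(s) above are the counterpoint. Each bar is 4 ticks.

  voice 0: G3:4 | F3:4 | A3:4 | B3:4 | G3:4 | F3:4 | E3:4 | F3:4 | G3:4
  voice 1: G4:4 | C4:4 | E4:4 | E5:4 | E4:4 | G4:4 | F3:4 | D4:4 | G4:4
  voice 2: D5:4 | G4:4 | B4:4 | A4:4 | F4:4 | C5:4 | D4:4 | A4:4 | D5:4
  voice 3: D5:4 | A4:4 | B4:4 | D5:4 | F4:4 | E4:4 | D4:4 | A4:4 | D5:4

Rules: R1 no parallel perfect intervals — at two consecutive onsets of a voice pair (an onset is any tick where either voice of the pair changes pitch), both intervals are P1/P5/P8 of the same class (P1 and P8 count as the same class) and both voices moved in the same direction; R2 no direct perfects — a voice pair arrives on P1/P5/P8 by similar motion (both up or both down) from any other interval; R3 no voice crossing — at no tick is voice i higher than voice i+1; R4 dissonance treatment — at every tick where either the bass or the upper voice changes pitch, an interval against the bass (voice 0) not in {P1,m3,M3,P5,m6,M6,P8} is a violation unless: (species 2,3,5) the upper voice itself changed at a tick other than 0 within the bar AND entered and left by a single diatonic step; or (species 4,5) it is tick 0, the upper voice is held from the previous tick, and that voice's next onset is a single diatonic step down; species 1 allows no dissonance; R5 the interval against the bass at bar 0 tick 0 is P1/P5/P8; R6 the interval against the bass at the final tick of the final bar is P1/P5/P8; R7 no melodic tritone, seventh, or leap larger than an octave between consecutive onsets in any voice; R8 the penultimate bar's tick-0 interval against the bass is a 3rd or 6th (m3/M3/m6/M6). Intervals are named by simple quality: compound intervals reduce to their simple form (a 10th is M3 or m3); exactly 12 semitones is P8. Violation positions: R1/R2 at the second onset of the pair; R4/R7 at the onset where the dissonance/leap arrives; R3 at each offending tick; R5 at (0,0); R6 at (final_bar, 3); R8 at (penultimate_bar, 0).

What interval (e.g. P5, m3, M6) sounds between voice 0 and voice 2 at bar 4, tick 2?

m7

voice 0=G3 voice 2=F4 -> m7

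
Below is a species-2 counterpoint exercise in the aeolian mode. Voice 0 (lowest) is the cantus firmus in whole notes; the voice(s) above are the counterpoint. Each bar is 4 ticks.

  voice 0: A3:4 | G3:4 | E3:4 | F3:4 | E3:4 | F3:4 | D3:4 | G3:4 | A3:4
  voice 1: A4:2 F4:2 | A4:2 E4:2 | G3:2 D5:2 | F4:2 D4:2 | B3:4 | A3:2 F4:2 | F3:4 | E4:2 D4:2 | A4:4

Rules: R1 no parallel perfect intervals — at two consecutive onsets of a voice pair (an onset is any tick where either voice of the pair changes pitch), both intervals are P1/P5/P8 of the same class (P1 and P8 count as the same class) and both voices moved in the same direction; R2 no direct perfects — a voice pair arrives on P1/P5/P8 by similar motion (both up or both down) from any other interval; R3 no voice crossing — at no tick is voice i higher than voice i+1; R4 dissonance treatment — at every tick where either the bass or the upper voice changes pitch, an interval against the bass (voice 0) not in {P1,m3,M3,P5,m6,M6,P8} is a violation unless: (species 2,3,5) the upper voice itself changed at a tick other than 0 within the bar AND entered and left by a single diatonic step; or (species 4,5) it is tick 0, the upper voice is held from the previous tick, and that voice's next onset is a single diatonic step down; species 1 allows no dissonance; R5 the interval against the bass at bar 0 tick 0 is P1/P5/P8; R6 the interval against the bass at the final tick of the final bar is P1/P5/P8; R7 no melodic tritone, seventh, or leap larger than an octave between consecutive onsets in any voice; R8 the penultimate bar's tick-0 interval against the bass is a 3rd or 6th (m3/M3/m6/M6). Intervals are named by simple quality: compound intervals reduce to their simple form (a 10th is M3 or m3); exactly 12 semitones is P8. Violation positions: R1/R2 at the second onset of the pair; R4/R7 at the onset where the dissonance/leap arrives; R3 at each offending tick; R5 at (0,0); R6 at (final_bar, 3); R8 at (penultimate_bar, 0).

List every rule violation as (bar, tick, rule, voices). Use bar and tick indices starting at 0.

bar 0: v0=A3 v1=A4 downbeat P8
bar 1: v0=G3 v1=A4 downbeat M2
bar 2: v0=E3 v1=G3 downbeat m3
bar 3: v0=F3 v1=F4 downbeat P8
bar 4: v0=E3 v1=B3 downbeat P5
bar 5: v0=F3 v1=A3 downbeat M3
bar 6: v0=D3 v1=F3 downbeat m3
bar 7: v0=G3 v1=E4 downbeat M6
bar 8: v0=A3 v1=A4 downbeat P8
  -> R4 @ bar 1 tick 0 v(0, 1): G3/A4 M2 untreated
  -> R4 @ bar 2 tick 2 v(0, 1): E3/D5 m7 untreated
  -> R7 @ bar 2 tick 2 v(1,): G3->D5 leap 19st
  -> R2 @ bar 4 tick 0 v(0, 1): F3/D4 M6 -> E3/B3 P5 similar
  -> R7 @ bar 7 tick 0 v(1,): F3->E4 leap 11st
  -> R2 @ bar 8 tick 0 v(0, 1): G3/D4 P5 -> A3/A4 P8 similar

(1, 0, R4, (0, 1))
(2, 2, R4, (0, 1))
(2, 2, R7, (1,))
(4, 0, R2, (0, 1))
(7, 0, R7, (1,))
(8, 0, R2, (0, 1))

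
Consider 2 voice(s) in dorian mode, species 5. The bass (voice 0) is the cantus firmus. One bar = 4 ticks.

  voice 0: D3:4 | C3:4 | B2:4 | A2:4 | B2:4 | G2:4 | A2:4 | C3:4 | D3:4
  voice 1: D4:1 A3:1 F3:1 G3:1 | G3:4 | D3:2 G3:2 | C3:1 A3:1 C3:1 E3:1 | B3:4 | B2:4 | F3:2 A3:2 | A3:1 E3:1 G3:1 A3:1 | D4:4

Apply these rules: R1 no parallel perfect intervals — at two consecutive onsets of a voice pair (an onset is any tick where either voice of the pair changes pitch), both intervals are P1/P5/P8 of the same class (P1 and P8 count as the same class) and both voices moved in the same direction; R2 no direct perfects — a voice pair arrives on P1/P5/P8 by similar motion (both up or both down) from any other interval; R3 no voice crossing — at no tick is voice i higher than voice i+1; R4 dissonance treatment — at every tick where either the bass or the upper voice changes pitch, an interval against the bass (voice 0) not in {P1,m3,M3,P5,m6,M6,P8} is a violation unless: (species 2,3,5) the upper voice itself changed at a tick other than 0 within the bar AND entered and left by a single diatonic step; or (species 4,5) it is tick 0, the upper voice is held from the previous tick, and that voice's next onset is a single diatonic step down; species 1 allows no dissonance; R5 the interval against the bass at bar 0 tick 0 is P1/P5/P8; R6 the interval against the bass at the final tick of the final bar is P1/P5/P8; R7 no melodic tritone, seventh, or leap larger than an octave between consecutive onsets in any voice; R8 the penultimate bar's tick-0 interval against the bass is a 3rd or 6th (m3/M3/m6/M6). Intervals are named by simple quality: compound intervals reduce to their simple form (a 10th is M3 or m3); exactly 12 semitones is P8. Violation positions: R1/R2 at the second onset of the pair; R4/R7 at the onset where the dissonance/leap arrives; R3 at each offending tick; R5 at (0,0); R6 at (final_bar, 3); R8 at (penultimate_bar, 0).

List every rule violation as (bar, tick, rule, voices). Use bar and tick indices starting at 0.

bar 0: v0=D3 v1=D4 downbeat P8
bar 1: v0=C3 v1=G3 downbeat P5
bar 2: v0=B2 v1=D3 downbeat m3
bar 3: v0=A2 v1=C3 downbeat m3
bar 4: v0=B2 v1=B3 downbeat P8
bar 5: v0=G2 v1=B2 downbeat M3
bar 6: v0=A2 v1=F3 downbeat m6
bar 7: v0=C3 v1=A3 downbeat M6
bar 8: v0=D3 v1=D4 downbeat P8
  -> R4 @ bar 0 tick 3 v(0, 1): D3/G3 P4 untreated
  -> R2 @ bar 4 tick 0 v(0, 1): A2/E3 P5 -> B2/B3 P8 similar
  -> R7 @ bar 6 tick 0 v(1,): B2->F3 leap 6st
  -> R2 @ bar 8 tick 0 v(0, 1): C3/A3 M6 -> D3/D4 P8 similar

(0, 3, R4, (0, 1))
(4, 0, R2, (0, 1))
(6, 0, R7, (1,))
(8, 0, R2, (0, 1))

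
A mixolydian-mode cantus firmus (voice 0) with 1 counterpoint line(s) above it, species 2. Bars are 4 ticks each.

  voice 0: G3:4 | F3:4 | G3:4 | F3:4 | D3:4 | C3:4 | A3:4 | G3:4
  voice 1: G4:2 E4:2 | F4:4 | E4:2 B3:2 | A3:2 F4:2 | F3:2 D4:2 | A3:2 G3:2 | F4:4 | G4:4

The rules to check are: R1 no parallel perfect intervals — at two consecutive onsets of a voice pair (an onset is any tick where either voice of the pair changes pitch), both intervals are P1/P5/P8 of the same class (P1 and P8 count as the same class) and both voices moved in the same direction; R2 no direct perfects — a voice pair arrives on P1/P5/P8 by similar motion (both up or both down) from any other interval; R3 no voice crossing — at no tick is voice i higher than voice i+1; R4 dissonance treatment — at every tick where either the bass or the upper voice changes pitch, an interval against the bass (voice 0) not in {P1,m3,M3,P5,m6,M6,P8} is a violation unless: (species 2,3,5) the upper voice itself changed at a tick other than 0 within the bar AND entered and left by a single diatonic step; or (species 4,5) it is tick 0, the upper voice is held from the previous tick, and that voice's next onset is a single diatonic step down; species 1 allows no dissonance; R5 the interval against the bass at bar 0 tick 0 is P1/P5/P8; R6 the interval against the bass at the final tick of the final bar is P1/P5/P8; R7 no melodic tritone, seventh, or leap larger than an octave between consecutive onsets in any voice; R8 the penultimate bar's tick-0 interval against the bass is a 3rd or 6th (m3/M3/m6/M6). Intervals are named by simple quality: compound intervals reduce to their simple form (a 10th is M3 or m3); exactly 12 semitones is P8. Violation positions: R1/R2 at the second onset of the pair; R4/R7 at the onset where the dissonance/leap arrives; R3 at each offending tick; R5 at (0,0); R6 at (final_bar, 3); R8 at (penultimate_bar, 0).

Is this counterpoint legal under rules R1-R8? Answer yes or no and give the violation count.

No (1 violations)

bar 0: v0=G3 v1=G4 (P8)
bar 1: v0=F3 v1=F4 (P8)
bar 2: v0=G3 v1=E4 (M6)
bar 3: v0=F3 v1=A3 (M3)
bar 4: v0=D3 v1=F3 (m3)
bar 5: v0=C3 v1=A3 (M6)
bar 6: v0=A3 v1=F4 (m6)
bar 7: v0=G3 v1=G4 (P8)
  R7 @ bar6.0: G3->F4 leap 10st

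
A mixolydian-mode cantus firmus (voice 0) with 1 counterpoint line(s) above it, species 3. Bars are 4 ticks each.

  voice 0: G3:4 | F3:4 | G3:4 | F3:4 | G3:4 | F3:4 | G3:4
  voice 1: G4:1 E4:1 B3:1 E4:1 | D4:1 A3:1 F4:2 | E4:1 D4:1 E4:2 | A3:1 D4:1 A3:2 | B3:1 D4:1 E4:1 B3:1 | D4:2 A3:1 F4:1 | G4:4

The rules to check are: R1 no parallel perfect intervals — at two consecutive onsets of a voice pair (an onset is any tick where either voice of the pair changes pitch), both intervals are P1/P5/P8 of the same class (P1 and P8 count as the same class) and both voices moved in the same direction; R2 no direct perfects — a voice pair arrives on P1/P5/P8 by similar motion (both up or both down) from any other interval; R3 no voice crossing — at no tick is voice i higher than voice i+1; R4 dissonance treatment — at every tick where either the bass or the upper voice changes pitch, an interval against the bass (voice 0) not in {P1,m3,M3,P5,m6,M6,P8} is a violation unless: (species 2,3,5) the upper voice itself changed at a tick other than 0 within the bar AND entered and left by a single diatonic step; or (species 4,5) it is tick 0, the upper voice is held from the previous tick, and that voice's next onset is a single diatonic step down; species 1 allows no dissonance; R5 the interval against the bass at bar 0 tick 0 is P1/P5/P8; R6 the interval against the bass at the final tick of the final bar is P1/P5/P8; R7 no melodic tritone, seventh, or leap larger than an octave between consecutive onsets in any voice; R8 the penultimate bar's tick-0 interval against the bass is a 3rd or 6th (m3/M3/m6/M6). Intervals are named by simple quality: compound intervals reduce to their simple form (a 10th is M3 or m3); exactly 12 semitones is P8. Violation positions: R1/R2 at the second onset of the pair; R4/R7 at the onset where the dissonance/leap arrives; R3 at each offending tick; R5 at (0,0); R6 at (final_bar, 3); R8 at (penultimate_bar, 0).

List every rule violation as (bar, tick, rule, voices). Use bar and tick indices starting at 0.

(6, 0, R1, (0, 1))

bar 0: v0=G3 v1=G4 downbeat P8
bar 1: v0=F3 v1=D4 downbeat M6
bar 2: v0=G3 v1=E4 downbeat M6
bar 3: v0=F3 v1=A3 downbeat M3
bar 4: v0=G3 v1=B3 downbeat M3
bar 5: v0=F3 v1=D4 downbeat M6
bar 6: v0=G3 v1=G4 downbeat P8
  -> R1 @ bar 6 tick 0 v(0, 1): F3/F4 P8 -> G3/G4 P8 similar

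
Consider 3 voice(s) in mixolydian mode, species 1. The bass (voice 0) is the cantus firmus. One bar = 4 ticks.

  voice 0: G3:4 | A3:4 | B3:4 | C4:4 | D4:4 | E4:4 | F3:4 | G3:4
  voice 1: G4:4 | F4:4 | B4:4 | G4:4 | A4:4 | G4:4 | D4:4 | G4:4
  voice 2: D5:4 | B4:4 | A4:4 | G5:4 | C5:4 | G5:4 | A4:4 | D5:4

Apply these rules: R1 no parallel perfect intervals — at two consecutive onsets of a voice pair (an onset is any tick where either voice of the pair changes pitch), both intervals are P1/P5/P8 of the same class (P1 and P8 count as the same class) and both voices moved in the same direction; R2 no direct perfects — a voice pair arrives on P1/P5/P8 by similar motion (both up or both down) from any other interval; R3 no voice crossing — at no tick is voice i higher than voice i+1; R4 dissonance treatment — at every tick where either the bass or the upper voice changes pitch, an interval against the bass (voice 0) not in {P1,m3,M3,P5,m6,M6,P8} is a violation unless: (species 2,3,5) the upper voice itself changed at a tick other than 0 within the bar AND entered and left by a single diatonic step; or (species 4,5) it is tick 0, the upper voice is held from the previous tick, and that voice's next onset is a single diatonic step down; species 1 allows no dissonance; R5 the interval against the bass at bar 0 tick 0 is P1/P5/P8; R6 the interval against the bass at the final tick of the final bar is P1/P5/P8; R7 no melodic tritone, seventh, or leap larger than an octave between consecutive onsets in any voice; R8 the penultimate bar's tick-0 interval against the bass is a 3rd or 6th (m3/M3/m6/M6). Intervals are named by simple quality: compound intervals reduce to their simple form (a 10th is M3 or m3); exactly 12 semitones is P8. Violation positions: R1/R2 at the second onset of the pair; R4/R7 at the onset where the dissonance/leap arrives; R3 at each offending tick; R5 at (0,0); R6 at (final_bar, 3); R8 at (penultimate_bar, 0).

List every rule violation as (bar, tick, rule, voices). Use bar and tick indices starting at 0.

bar 0: v0=G3 v1=G4 v2=D5 downbeat P5
bar 1: v0=A3 v1=F4 v2=B4 downbeat M2
bar 2: v0=B3 v1=B4 v2=A4 downbeat m7
bar 3: v0=C4 v1=G4 v2=G5 downbeat P5
bar 4: v0=D4 v1=A4 v2=C5 downbeat m7
bar 5: v0=E4 v1=G4 v2=G5 downbeat m3
bar 6: v0=F3 v1=D4 v2=A4 downbeat M3
bar 7: v0=G3 v1=G4 v2=D5 downbeat P5
  -> R4 @ bar 1 tick 0 v(0, 2): A3/B4 M2 untreated
  -> R2 @ bar 2 tick 0 v(0, 1): A3/F4 m6 -> B3/B4 P8 similar
  -> R3 @ bar 2 tick 0 v(1, 2): B4 above A4
  -> R4 @ bar 2 tick 0 v(0, 2): B3/A4 m7 untreated
  -> R7 @ bar 2 tick 0 v(1,): F4->B4 leap 6st
  -> R3 @ bar 2 tick 1 v(1, 2): B4 above A4
  -> R3 @ bar 2 tick 2 v(1, 2): B4 above A4
  -> R3 @ bar 2 tick 3 v(1, 2): B4 above A4
  -> R2 @ bar 3 tick 0 v(0, 2): B3/A4 m7 -> C4/G5 P5 similar
  -> R7 @ bar 3 tick 0 v(2,): A4->G5 leap 10st
  -> R1 @ bar 4 tick 0 v(0, 1): C4/G4 P5 -> D4/A4 P5 similar
  -> R4 @ bar 4 tick 0 v(0, 2): D4/C5 m7 untreated
  -> R2 @ bar 6 tick 0 v(1, 2): G4/G5 P8 -> D4/A4 P5 similar
  -> R7 @ bar 6 tick 0 v(0,): E4->F3 leap 11st
  -> R7 @ bar 6 tick 0 v(2,): G5->A4 leap 10st
  -> R1 @ bar 7 tick 0 v(1, 2): D4/A4 P5 -> G4/D5 P5 similar
  -> R2 @ bar 7 tick 0 v(0, 1): F3/D4 M6 -> G3/G4 P8 similar
  -> R2 @ bar 7 tick 0 v(0, 2): F3/A4 M3 -> G3/D5 P5 similar

(1, 0, R4, (0, 2))
(2, 0, R2, (0, 1))
(2, 0, R3, (1, 2))
(2, 0, R4, (0, 2))
(2, 0, R7, (1,))
(2, 1, R3, (1, 2))
(2, 2, R3, (1, 2))
(2, 3, R3, (1, 2))
(3, 0, R2, (0, 2))
(3, 0, R7, (2,))
(4, 0, R1, (0, 1))
(4, 0, R4, (0, 2))
(6, 0, R2, (1, 2))
(6, 0, R7, (0,))
(6, 0, R7, (2,))
(7, 0, R1, (1, 2))
(7, 0, R2, (0, 1))
(7, 0, R2, (0, 2))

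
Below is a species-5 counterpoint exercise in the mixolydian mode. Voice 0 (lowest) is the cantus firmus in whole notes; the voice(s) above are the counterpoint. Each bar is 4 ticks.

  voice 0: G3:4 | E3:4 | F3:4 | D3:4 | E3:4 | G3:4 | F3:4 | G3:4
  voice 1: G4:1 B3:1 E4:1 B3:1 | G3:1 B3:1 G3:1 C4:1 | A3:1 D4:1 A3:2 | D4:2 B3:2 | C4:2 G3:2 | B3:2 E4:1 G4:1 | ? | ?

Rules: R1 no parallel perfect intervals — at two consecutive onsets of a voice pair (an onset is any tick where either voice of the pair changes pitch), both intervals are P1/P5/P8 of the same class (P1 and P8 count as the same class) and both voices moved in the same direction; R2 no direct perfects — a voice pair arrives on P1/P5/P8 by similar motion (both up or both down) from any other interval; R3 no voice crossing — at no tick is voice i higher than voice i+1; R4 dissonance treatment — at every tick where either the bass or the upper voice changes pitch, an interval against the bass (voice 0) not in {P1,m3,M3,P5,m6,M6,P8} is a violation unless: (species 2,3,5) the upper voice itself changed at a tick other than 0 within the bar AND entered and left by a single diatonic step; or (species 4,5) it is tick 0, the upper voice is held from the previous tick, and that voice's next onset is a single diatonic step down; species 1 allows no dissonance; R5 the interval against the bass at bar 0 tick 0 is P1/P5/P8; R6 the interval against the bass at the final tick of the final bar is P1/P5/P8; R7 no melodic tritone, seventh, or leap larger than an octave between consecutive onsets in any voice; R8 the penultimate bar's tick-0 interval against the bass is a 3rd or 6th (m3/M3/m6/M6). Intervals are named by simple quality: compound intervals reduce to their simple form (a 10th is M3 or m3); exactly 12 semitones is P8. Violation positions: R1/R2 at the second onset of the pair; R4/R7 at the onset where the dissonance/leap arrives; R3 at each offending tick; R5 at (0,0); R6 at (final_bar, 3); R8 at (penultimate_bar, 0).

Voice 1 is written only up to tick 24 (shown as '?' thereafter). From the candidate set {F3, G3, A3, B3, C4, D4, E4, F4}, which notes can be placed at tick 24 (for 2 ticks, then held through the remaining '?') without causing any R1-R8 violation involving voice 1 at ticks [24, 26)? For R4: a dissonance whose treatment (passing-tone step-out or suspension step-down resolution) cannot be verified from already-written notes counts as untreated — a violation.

F3: violates R1,R7,R8
G3: violates R4,R8
A3: violates R7
B3: violates R4,R8
C4: violates R2,R8
D4: legal
E4: violates R4,R8
F4: violates R1,R8

{D4}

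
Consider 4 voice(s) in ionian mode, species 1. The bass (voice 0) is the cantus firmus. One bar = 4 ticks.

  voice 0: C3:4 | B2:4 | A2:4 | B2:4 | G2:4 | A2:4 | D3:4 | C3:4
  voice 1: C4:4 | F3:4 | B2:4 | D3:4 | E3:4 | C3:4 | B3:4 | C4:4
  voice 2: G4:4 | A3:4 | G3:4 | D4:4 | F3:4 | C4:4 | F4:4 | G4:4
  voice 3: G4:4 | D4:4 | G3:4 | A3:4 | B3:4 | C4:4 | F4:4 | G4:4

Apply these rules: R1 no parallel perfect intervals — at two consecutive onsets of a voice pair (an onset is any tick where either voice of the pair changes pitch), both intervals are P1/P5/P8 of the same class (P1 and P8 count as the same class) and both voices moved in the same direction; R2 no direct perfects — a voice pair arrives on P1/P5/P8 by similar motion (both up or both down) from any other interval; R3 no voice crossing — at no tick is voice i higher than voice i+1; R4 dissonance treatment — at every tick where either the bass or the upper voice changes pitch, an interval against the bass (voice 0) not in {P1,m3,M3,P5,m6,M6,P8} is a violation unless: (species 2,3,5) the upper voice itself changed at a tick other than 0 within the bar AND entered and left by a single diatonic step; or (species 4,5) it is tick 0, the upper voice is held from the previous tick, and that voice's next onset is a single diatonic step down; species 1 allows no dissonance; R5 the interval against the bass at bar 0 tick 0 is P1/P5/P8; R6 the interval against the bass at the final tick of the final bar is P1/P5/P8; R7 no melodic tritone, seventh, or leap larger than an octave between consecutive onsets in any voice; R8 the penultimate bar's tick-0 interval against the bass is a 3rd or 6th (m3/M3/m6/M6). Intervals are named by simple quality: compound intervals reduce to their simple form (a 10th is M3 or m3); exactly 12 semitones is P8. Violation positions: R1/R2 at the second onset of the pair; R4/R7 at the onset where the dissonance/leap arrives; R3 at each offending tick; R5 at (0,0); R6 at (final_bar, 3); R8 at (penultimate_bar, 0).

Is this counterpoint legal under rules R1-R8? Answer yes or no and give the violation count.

No (23 violations)

bar 0: v0=C3 v1=C4 v2=G4 v3=G4 (P5)
bar 1: v0=B2 v1=F3 v2=A3 v3=D4 (m3)
bar 2: v0=A2 v1=B2 v2=G3 v3=G3 (m7)
bar 3: v0=B2 v1=D3 v2=D4 v3=A3 (m7)
bar 4: v0=G2 v1=E3 v2=F3 v3=B3 (M3)
bar 5: v0=A2 v1=C3 v2=C4 v3=C4 (m3)
bar 6: v0=D3 v1=B3 v2=F4 v3=F4 (m3)
bar 7: v0=C3 v1=C4 v2=G4 v3=G4 (P5)
  R4 @ bar1.0: B2/F3 TT untreated
  R4 @ bar1.0: B2/A3 m7 untreated
  R7 @ bar1.0: G4->A3 leap 10st
  R2 @ bar2.0: A3/D4 P4 -> G3/G3 P1 similar
  R4 @ bar2.0: A2/B2 M2 untreated
  R4 @ bar2.0: A2/G3 m7 untreated
  R4 @ bar2.0: A2/G3 m7 untreated
  R7 @ bar2.0: F3->B2 leap 6st
  R2 @ bar3.0: B2/G3 m6 -> D3/D4 P8 similar
  R2 @ bar3.0: B2/G3 m6 -> D3/A3 P5 similar
  R3 @ bar3.0: D4 above A3
  R4 @ bar3.0: B2/A3 m7 untreated
  R3 @ bar3.1: D4 above A3
  R3 @ bar3.2: D4 above A3
  R3 @ bar3.3: D4 above A3
  R1 @ bar4.0: D3/A3 P5 -> E3/B3 P5 similar
  R4 @ bar4.0: G2/F3 m7 untreated
  R2 @ bar5.0: F3/B3 TT -> C4/C4 P1 similar
  R1 @ bar6.0: C4/C4 P1 -> F4/F4 P1 similar
  R7 @ bar6.0: C3->B3 leap 11st
  R1 @ bar7.0: F4/F4 P1 -> G4/G4 P1 similar
  R2 @ bar7.0: B3/F4 TT -> C4/G4 P5 similar
  R2 @ bar7.0: B3/F4 TT -> C4/G4 P5 similar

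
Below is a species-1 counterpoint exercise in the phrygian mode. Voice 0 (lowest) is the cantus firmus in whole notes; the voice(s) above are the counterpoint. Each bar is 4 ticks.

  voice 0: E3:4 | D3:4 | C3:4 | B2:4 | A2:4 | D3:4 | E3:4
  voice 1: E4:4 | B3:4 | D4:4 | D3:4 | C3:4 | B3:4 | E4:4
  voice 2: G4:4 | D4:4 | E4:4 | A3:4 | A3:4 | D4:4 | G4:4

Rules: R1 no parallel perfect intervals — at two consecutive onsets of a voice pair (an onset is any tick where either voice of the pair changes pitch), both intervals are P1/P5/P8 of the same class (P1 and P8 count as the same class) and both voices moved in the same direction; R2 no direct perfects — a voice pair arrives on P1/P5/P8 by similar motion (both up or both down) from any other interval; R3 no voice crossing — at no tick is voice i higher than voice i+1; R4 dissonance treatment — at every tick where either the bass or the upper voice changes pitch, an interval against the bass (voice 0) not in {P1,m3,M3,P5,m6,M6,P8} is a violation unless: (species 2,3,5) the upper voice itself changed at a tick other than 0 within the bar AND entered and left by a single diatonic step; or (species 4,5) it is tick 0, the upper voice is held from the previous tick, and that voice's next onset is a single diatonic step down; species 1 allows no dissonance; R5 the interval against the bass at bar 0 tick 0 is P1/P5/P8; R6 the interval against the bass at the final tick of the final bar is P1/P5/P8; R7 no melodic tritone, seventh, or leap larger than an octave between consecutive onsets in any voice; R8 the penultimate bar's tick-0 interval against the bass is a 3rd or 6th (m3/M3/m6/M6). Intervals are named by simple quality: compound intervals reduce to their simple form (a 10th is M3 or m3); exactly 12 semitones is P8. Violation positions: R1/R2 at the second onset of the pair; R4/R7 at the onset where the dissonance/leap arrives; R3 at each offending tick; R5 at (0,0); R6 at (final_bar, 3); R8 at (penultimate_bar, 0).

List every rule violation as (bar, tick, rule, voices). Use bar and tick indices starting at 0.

(0, 0, R5, (0, 2))
(1, 0, R2, (0, 2))
(2, 0, R4, (0, 1))
(3, 0, R2, (1, 2))
(3, 0, R4, (0, 2))
(5, 0, R1, (0, 2))
(5, 0, R7, (1,))
(5, 0, R8, (0, 2))
(6, 0, R2, (0, 1))
(6, 3, R6, (0, 2))

bar 0: v0=E3 v1=E4 v2=G4 downbeat m3
bar 1: v0=D3 v1=B3 v2=D4 downbeat P8
bar 2: v0=C3 v1=D4 v2=E4 downbeat M3
bar 3: v0=B2 v1=D3 v2=A3 downbeat m7
bar 4: v0=A2 v1=C3 v2=A3 downbeat P8
bar 5: v0=D3 v1=B3 v2=D4 downbeat P8
bar 6: v0=E3 v1=E4 v2=G4 downbeat m3
  -> R5 @ bar 0 tick 0 v(0, 2): opens on m3
  -> R2 @ bar 1 tick 0 v(0, 2): E3/G4 m3 -> D3/D4 P8 similar
  -> R4 @ bar 2 tick 0 v(0, 1): C3/D4 M2 untreated
  -> R2 @ bar 3 tick 0 v(1, 2): D4/E4 M2 -> D3/A3 P5 similar
  -> R4 @ bar 3 tick 0 v(0, 2): B2/A3 m7 untreated
  -> R1 @ bar 5 tick 0 v(0, 2): A2/A3 P8 -> D3/D4 P8 similar
  -> R7 @ bar 5 tick 0 v(1,): C3->B3 leap 11st
  -> R8 @ bar 5 tick 0 v(0, 2): penult P8 not 3rd/6th
  -> R2 @ bar 6 tick 0 v(0, 1): D3/B3 M6 -> E3/E4 P8 similar
  -> R6 @ bar 6 tick 3 v(0, 2): closes on m3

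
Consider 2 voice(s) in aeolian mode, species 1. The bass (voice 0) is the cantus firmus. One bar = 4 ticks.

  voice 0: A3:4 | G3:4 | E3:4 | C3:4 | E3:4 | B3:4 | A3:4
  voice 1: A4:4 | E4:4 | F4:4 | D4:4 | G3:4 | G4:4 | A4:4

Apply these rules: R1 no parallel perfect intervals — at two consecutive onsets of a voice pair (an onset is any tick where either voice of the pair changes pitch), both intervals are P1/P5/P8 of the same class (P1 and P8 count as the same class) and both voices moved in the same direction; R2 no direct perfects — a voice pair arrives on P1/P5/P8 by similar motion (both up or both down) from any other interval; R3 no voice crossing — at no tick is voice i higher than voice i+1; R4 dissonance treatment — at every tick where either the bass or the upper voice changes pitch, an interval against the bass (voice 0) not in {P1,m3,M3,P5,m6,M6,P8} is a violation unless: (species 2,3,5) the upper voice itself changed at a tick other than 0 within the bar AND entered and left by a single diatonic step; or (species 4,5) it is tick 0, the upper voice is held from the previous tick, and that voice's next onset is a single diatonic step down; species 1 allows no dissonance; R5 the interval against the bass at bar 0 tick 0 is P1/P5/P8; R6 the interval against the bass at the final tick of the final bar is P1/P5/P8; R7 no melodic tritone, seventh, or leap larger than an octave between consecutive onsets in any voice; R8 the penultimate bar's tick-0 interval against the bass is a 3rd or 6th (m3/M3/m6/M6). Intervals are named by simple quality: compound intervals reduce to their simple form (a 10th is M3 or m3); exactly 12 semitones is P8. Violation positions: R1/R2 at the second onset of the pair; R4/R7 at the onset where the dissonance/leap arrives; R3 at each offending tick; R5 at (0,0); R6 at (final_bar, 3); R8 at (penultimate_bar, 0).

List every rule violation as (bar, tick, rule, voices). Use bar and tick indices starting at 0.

bar 0: v0=A3 v1=A4 downbeat P8
bar 1: v0=G3 v1=E4 downbeat M6
bar 2: v0=E3 v1=F4 downbeat m2
bar 3: v0=C3 v1=D4 downbeat M2
bar 4: v0=E3 v1=G3 downbeat m3
bar 5: v0=B3 v1=G4 downbeat m6
bar 6: v0=A3 v1=A4 downbeat P8
  -> R4 @ bar 2 tick 0 v(0, 1): E3/F4 m2 untreated
  -> R4 @ bar 3 tick 0 v(0, 1): C3/D4 M2 untreated

(2, 0, R4, (0, 1))
(3, 0, R4, (0, 1))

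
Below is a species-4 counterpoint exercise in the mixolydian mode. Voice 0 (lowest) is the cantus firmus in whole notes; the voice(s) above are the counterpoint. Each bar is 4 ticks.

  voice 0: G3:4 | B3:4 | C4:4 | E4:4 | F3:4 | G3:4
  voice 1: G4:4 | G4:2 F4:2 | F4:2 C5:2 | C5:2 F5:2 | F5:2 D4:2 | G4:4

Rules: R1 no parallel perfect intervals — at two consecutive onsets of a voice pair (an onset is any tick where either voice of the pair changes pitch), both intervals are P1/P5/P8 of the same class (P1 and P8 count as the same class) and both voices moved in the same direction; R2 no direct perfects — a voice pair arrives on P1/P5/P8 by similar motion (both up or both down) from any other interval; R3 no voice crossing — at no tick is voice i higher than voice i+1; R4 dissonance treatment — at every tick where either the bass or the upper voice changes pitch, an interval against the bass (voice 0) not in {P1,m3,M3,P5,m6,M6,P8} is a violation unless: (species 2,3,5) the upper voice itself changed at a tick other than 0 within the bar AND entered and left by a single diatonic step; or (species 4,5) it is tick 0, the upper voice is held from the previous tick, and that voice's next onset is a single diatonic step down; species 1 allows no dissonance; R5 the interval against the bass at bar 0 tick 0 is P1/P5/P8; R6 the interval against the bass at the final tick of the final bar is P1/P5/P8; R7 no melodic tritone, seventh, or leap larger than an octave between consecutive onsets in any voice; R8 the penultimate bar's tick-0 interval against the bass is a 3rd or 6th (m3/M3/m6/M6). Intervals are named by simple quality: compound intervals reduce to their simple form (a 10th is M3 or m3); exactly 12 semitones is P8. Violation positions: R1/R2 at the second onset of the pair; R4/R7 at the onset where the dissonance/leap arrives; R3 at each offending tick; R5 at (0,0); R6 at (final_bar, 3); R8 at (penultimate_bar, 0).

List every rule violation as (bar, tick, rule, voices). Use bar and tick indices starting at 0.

(1, 2, R4, (0, 1))
(2, 0, R4, (0, 1))
(3, 2, R4, (0, 1))
(4, 0, R7, (0,))
(4, 0, R8, (0, 1))
(4, 2, R7, (1,))
(5, 0, R2, (0, 1))

bar 0: v0=G3 v1=G4 downbeat P8
bar 1: v0=B3 v1=G4 downbeat m6
bar 2: v0=C4 v1=F4 downbeat P4
bar 3: v0=E4 v1=C5 downbeat m6
bar 4: v0=F3 v1=F5 downbeat P1
bar 5: v0=G3 v1=G4 downbeat P8
  -> R4 @ bar 1 tick 2 v(0, 1): B3/F4 TT untreated
  -> R4 @ bar 2 tick 0 v(0, 1): C4/F4 P4 untreated
  -> R4 @ bar 3 tick 2 v(0, 1): E4/F5 m2 untreated
  -> R7 @ bar 4 tick 0 v(0,): E4->F3 leap 11st
  -> R8 @ bar 4 tick 0 v(0, 1): penult P1 not 3rd/6th
  -> R7 @ bar 4 tick 2 v(1,): F5->D4 leap 15st
  -> R2 @ bar 5 tick 0 v(0, 1): F3/D4 M6 -> G3/G4 P8 similar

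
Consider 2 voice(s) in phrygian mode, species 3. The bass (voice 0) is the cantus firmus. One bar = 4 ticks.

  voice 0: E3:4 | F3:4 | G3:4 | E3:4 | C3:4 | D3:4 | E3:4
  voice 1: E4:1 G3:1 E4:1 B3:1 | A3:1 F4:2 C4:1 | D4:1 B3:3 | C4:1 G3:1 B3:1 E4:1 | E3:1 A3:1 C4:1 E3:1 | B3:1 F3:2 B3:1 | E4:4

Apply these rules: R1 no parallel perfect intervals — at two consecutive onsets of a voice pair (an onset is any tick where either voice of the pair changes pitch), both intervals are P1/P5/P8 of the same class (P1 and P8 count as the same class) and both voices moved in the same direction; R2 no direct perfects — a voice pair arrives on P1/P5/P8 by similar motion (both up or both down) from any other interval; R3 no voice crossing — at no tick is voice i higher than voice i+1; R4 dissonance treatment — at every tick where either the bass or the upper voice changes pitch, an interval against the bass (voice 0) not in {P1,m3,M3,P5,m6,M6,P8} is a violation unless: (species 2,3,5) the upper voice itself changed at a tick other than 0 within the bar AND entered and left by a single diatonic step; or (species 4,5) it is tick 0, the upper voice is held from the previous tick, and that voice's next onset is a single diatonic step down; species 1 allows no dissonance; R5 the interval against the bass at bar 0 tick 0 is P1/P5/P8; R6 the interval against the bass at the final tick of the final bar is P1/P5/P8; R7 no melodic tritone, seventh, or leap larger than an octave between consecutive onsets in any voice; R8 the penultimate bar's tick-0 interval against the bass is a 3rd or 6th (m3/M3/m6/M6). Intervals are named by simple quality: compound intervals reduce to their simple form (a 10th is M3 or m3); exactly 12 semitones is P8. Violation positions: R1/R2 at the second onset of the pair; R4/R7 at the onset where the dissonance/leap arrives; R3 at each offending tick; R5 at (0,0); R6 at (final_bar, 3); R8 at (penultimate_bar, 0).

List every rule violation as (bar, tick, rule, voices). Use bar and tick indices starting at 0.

(2, 0, R1, (0, 1))
(5, 1, R7, (1,))
(5, 3, R7, (1,))
(6, 0, R2, (0, 1))

bar 0: v0=E3 v1=E4 downbeat P8
bar 1: v0=F3 v1=A3 downbeat M3
bar 2: v0=G3 v1=D4 downbeat P5
bar 3: v0=E3 v1=C4 downbeat m6
bar 4: v0=C3 v1=E3 downbeat M3
bar 5: v0=D3 v1=B3 downbeat M6
bar 6: v0=E3 v1=E4 downbeat P8
  -> R1 @ bar 2 tick 0 v(0, 1): F3/C4 P5 -> G3/D4 P5 similar
  -> R7 @ bar 5 tick 1 v(1,): B3->F3 leap 6st
  -> R7 @ bar 5 tick 3 v(1,): F3->B3 leap 6st
  -> R2 @ bar 6 tick 0 v(0, 1): D3/B3 M6 -> E3/E4 P8 similar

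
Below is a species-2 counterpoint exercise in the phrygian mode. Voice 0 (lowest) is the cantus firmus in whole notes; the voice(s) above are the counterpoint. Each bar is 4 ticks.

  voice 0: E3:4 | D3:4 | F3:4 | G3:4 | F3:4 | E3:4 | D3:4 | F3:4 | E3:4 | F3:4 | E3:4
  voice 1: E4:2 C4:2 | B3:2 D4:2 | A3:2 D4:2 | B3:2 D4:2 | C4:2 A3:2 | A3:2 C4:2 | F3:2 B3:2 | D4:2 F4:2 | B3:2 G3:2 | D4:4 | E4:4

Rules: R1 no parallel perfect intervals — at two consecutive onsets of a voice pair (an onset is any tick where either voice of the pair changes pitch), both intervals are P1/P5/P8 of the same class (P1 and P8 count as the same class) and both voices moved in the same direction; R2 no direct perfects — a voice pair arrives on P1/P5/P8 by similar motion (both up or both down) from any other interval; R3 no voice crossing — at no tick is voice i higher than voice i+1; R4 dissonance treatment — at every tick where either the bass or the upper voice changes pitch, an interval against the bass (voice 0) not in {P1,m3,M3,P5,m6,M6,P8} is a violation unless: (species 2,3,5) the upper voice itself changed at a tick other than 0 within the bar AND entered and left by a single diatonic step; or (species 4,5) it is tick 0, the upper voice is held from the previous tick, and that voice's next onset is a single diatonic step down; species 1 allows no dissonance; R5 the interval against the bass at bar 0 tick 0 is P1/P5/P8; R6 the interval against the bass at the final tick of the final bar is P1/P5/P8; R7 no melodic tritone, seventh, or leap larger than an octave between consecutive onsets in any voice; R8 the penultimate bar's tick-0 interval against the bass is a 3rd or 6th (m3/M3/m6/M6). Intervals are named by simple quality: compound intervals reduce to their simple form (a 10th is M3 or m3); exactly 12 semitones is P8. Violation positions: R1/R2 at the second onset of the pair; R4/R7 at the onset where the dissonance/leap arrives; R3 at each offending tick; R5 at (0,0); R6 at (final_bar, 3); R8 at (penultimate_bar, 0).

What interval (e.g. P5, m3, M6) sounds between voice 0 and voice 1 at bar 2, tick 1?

M3

voice 0=F3 voice 1=A3 -> M3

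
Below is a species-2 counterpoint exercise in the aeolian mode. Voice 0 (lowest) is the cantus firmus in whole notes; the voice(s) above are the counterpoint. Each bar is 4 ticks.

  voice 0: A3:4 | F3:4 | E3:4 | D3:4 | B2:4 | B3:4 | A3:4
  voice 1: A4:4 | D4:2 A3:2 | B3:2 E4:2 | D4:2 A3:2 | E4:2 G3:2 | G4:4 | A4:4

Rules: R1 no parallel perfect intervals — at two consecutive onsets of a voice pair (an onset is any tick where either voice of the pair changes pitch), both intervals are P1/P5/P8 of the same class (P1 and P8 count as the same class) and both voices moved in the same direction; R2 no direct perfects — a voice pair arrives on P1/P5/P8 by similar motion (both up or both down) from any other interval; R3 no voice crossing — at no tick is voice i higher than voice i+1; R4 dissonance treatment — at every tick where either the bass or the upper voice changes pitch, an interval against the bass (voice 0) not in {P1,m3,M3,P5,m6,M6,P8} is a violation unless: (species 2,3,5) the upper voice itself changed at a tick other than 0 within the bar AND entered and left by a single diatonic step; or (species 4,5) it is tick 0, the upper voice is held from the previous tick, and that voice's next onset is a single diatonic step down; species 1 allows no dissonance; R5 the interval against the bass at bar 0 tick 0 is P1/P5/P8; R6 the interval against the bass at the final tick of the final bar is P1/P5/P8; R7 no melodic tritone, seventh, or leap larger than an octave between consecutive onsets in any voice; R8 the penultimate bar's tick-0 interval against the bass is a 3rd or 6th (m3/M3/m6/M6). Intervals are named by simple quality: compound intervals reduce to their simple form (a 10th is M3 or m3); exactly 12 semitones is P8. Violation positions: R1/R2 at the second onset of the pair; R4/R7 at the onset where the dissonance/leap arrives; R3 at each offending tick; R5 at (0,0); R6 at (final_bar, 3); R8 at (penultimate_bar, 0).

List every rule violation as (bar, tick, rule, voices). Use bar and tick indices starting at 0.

(3, 0, R1, (0, 1))
(4, 0, R4, (0, 1))

bar 0: v0=A3 v1=A4 downbeat P8
bar 1: v0=F3 v1=D4 downbeat M6
bar 2: v0=E3 v1=B3 downbeat P5
bar 3: v0=D3 v1=D4 downbeat P8
bar 4: v0=B2 v1=E4 downbeat P4
bar 5: v0=B3 v1=G4 downbeat m6
bar 6: v0=A3 v1=A4 downbeat P8
  -> R1 @ bar 3 tick 0 v(0, 1): E3/E4 P8 -> D3/D4 P8 similar
  -> R4 @ bar 4 tick 0 v(0, 1): B2/E4 P4 untreated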